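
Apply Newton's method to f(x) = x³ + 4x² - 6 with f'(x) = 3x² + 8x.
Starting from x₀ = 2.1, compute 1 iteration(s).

f(x) = x³ + 4x² - 6
f'(x) = 3x² + 8x
x₀ = 2.1

Newton-Raphson formula: x_{n+1} = x_n - f(x_n)/f'(x_n)

Iteration 1:
  f(2.100000) = 20.901000
  f'(2.100000) = 30.030000
  x_1 = 2.100000 - 20.901000/30.030000 = 1.403996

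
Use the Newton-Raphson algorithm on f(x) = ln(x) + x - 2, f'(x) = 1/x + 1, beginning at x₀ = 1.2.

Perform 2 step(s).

f(x) = ln(x) + x - 2
f'(x) = 1/x + 1
x₀ = 1.2

Newton-Raphson formula: x_{n+1} = x_n - f(x_n)/f'(x_n)

Iteration 1:
  f(1.200000) = -0.617678
  f'(1.200000) = 1.833333
  x_1 = 1.200000 - (-0.617678)/1.833333 = 1.536916
Iteration 2:
  f(1.536916) = -0.033307
  f'(1.536916) = 1.650654
  x_2 = 1.536916 - (-0.033307)/1.650654 = 1.557094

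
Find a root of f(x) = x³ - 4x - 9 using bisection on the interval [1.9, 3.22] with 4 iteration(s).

f(x) = x³ - 4x - 9
Initial interval: [1.9, 3.22]

Iteration 1:
  c_1 = (1.900000 + 3.220000)/2 = 2.560000
  f(c_1) = f(2.560000) = -2.462784
  f(a) × f(c) ≥ 0, new interval: [2.560000, 3.220000]
Iteration 2:
  c_2 = (2.560000 + 3.220000)/2 = 2.890000
  f(c_2) = f(2.890000) = 3.577569
  f(a) × f(c) < 0, new interval: [2.560000, 2.890000]
Iteration 3:
  c_3 = (2.560000 + 2.890000)/2 = 2.725000
  f(c_3) = f(2.725000) = 0.334828
  f(a) × f(c) < 0, new interval: [2.560000, 2.725000]
Iteration 4:
  c_4 = (2.560000 + 2.725000)/2 = 2.642500
  f(c_4) = f(2.642500) = -1.117934
  f(a) × f(c) ≥ 0, new interval: [2.642500, 2.725000]

After 4 iteration(s), the approximation is c_4 = 2.642500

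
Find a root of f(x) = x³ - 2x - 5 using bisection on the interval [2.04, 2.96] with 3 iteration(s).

f(x) = x³ - 2x - 5
Initial interval: [2.04, 2.96]

Iteration 1:
  c_1 = (2.040000 + 2.960000)/2 = 2.500000
  f(c_1) = f(2.500000) = 5.625000
  f(a) × f(c) < 0, new interval: [2.040000, 2.500000]
Iteration 2:
  c_2 = (2.040000 + 2.500000)/2 = 2.270000
  f(c_2) = f(2.270000) = 2.157083
  f(a) × f(c) < 0, new interval: [2.040000, 2.270000]
Iteration 3:
  c_3 = (2.040000 + 2.270000)/2 = 2.155000
  f(c_3) = f(2.155000) = 0.697874
  f(a) × f(c) < 0, new interval: [2.040000, 2.155000]

After 3 iteration(s), the approximation is c_3 = 2.155000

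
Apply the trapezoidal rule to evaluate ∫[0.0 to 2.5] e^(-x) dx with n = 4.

f(x) = e^(-x)
a = 0.0, b = 2.5, n = 4
h = (b - a)/n = 0.625000

Trapezoidal rule: (h/2)[f(x₀) + 2f(x₁) + 2f(x₂) + ... + f(xₙ)]

x_0 = 0.0000, f(x_0) = 1.000000, coefficient = 1
x_1 = 0.6250, f(x_1) = 0.535261, coefficient = 2
x_2 = 1.2500, f(x_2) = 0.286505, coefficient = 2
x_3 = 1.8750, f(x_3) = 0.153355, coefficient = 2
x_4 = 2.5000, f(x_4) = 0.082085, coefficient = 1

I ≈ (0.625000/2) × 3.032327 = 0.947602
Exact value: 0.917915
Error: 0.029687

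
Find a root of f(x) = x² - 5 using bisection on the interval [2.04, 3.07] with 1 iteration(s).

f(x) = x² - 5
Initial interval: [2.04, 3.07]

Iteration 1:
  c_1 = (2.040000 + 3.070000)/2 = 2.555000
  f(c_1) = f(2.555000) = 1.528025
  f(a) × f(c) < 0, new interval: [2.040000, 2.555000]

After 1 iteration(s), the approximation is c_1 = 2.555000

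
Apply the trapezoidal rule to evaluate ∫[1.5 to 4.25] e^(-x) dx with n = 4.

f(x) = e^(-x)
a = 1.5, b = 4.25, n = 4
h = (b - a)/n = 0.687500

Trapezoidal rule: (h/2)[f(x₀) + 2f(x₁) + 2f(x₂) + ... + f(xₙ)]

x_0 = 1.5000, f(x_0) = 0.223130, coefficient = 1
x_1 = 2.1875, f(x_1) = 0.112197, coefficient = 2
x_2 = 2.8750, f(x_2) = 0.056416, coefficient = 2
x_3 = 3.5625, f(x_3) = 0.028368, coefficient = 2
x_4 = 4.2500, f(x_4) = 0.014264, coefficient = 1

I ≈ (0.687500/2) × 0.631356 = 0.217029
Exact value: 0.208866
Error: 0.008163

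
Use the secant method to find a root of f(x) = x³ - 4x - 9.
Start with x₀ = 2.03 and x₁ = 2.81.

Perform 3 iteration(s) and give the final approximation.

f(x) = x³ - 4x - 9
x₀ = 2.03, x₁ = 2.81

Secant formula: x_{n+1} = x_n - f(x_n)(x_n - x_{n-1})/(f(x_n) - f(x_{n-1}))

Iteration 1:
  f(2.030000) = -8.754573
  f(2.810000) = 1.948041
  x_2 = 2.810000 - 1.948041×(2.810000 - 2.030000)/(1.948041 - (-8.754573))
       = 2.668028
Iteration 2:
  f(2.810000) = 1.948041
  f(2.668028) = -0.680093
  x_3 = 2.668028 - (-0.680093)×(2.668028 - 2.810000)/(-0.680093 - 1.948041)
       = 2.704767
Iteration 3:
  f(2.668028) = -0.680093
  f(2.704767) = -0.031636
  x_4 = 2.704767 - (-0.031636)×(2.704767 - 2.668028)/(-0.031636 - (-0.680093))
       = 2.706559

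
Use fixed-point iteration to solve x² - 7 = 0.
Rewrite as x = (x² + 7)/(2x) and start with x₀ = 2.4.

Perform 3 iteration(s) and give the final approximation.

Equation: x² - 7 = 0
Fixed-point form: x = (x² + 7)/(2x)
x₀ = 2.4

x_1 = g(2.400000) = 2.658333
x_2 = g(2.658333) = 2.645781
x_3 = g(2.645781) = 2.645751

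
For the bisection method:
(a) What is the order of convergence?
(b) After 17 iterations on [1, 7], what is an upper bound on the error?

(a) Bisection has linear (order 1) convergence; the error is halved each step.

(b) Error bound = (b-a)/2^n = (7 - 1)/2^{17}
    = 6/2^{17}

(a) 1 (linear); (b) error ≤ 4.58e-05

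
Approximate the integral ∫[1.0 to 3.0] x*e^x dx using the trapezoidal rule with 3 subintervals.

f(x) = x*e^x
a = 1.0, b = 3.0, n = 3
h = (b - a)/n = 0.666667

Trapezoidal rule: (h/2)[f(x₀) + 2f(x₁) + 2f(x₂) + ... + f(xₙ)]

x_0 = 1.0000, f(x_0) = 2.718282, coefficient = 1
x_1 = 1.6667, f(x_1) = 8.824150, coefficient = 2
x_2 = 2.3333, f(x_2) = 24.061937, coefficient = 2
x_3 = 3.0000, f(x_3) = 60.256611, coefficient = 1

I ≈ (0.666667/2) × 128.747066 = 42.915689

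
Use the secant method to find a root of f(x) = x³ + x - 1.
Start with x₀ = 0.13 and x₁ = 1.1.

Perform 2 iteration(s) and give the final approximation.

f(x) = x³ + x - 1
x₀ = 0.13, x₁ = 1.1

Secant formula: x_{n+1} = x_n - f(x_n)(x_n - x_{n-1})/(f(x_n) - f(x_{n-1}))

Iteration 1:
  f(0.130000) = -0.867803
  f(1.100000) = 1.431000
  x_2 = 1.100000 - 1.431000×(1.100000 - 0.130000)/(1.431000 - (-0.867803))
       = 0.496177
Iteration 2:
  f(1.100000) = 1.431000
  f(0.496177) = -0.381668
  x_3 = 0.496177 - (-0.381668)×(0.496177 - 1.100000)/(-0.381668 - 1.431000)
       = 0.623316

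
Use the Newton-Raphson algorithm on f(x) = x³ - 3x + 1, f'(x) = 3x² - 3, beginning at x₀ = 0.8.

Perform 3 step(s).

f(x) = x³ - 3x + 1
f'(x) = 3x² - 3
x₀ = 0.8

Newton-Raphson formula: x_{n+1} = x_n - f(x_n)/f'(x_n)

Iteration 1:
  f(0.800000) = -0.888000
  f'(0.800000) = -1.080000
  x_1 = 0.800000 - (-0.888000)/(-1.080000) = -0.022222
Iteration 2:
  f(-0.022222) = 1.066656
  f'(-0.022222) = -2.998519
  x_2 = -0.022222 - 1.066656/(-2.998519) = 0.333505
Iteration 3:
  f(0.333505) = 0.036578
  f'(0.333505) = -2.666323
  x_3 = 0.333505 - 0.036578/(-2.666323) = 0.347224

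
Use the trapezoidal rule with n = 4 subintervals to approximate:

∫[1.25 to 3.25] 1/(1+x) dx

f(x) = 1/(1+x)
a = 1.25, b = 3.25, n = 4
h = (b - a)/n = 0.500000

Trapezoidal rule: (h/2)[f(x₀) + 2f(x₁) + 2f(x₂) + ... + f(xₙ)]

x_0 = 1.2500, f(x_0) = 0.444444, coefficient = 1
x_1 = 1.7500, f(x_1) = 0.363636, coefficient = 2
x_2 = 2.2500, f(x_2) = 0.307692, coefficient = 2
x_3 = 2.7500, f(x_3) = 0.266667, coefficient = 2
x_4 = 3.2500, f(x_4) = 0.235294, coefficient = 1

I ≈ (0.500000/2) × 2.555729 = 0.638932
Exact value: 0.635989
Error: 0.002944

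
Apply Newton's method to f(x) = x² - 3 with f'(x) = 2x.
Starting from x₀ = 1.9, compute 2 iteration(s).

f(x) = x² - 3
f'(x) = 2x
x₀ = 1.9

Newton-Raphson formula: x_{n+1} = x_n - f(x_n)/f'(x_n)

Iteration 1:
  f(1.900000) = 0.610000
  f'(1.900000) = 3.800000
  x_1 = 1.900000 - 0.610000/3.800000 = 1.739474
Iteration 2:
  f(1.739474) = 0.025769
  f'(1.739474) = 3.478947
  x_2 = 1.739474 - 0.025769/3.478947 = 1.732067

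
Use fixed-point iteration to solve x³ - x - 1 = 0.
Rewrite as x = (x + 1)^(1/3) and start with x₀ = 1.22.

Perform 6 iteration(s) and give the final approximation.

Equation: x³ - x - 1 = 0
Fixed-point form: x = (x + 1)^(1/3)
x₀ = 1.22

x_1 = g(1.220000) = 1.304521
x_2 = g(1.304521) = 1.320870
x_3 = g(1.320870) = 1.323987
x_4 = g(1.323987) = 1.324579
x_5 = g(1.324579) = 1.324692
x_6 = g(1.324692) = 1.324713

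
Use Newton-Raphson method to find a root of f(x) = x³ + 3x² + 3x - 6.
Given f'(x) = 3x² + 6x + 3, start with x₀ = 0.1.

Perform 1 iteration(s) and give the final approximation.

f(x) = x³ + 3x² + 3x - 6
f'(x) = 3x² + 6x + 3
x₀ = 0.1

Newton-Raphson formula: x_{n+1} = x_n - f(x_n)/f'(x_n)

Iteration 1:
  f(0.100000) = -5.669000
  f'(0.100000) = 3.630000
  x_1 = 0.100000 - (-5.669000)/3.630000 = 1.661708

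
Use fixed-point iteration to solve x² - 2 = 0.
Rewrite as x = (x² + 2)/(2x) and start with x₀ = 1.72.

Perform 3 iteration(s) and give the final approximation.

Equation: x² - 2 = 0
Fixed-point form: x = (x² + 2)/(2x)
x₀ = 1.72

x_1 = g(1.720000) = 1.441395
x_2 = g(1.441395) = 1.414470
x_3 = g(1.414470) = 1.414214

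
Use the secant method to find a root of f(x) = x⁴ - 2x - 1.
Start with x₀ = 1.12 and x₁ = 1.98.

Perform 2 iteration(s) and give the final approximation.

f(x) = x⁴ - 2x - 1
x₀ = 1.12, x₁ = 1.98

Secant formula: x_{n+1} = x_n - f(x_n)(x_n - x_{n-1})/(f(x_n) - f(x_{n-1}))

Iteration 1:
  f(1.120000) = -1.666481
  f(1.980000) = 10.409536
  x_2 = 1.980000 - 10.409536×(1.980000 - 1.120000)/(10.409536 - (-1.666481))
       = 1.238679
Iteration 2:
  f(1.980000) = 10.409536
  f(1.238679) = -1.123201
  x_3 = 1.238679 - (-1.123201)×(1.238679 - 1.980000)/(-1.123201 - 10.409536)
       = 1.310878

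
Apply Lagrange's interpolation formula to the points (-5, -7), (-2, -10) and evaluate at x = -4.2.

Lagrange interpolation formula:
P(x) = Σ yᵢ × Lᵢ(x)
where Lᵢ(x) = Π_{j≠i} (x - xⱼ)/(xᵢ - xⱼ)

L_0(-4.2) = (-4.2 - (-2))/(-5 - (-2)) = 0.733333
L_1(-4.2) = (-4.2 - (-5))/(-2 - (-5)) = 0.266667

P(-4.2) = (-7)×L_0(-4.2) + (-10)×L_1(-4.2)
P(-4.2) = -7.800000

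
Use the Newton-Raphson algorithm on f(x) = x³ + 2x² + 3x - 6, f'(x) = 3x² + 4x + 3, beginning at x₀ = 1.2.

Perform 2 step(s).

f(x) = x³ + 2x² + 3x - 6
f'(x) = 3x² + 4x + 3
x₀ = 1.2

Newton-Raphson formula: x_{n+1} = x_n - f(x_n)/f'(x_n)

Iteration 1:
  f(1.200000) = 2.208000
  f'(1.200000) = 12.120000
  x_1 = 1.200000 - 2.208000/12.120000 = 1.017822
Iteration 2:
  f(1.017822) = 0.179812
  f'(1.017822) = 10.179171
  x_2 = 1.017822 - 0.179812/10.179171 = 1.000157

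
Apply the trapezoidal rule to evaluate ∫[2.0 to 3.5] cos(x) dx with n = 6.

f(x) = cos(x)
a = 2.0, b = 3.5, n = 6
h = (b - a)/n = 0.250000

Trapezoidal rule: (h/2)[f(x₀) + 2f(x₁) + 2f(x₂) + ... + f(xₙ)]

x_0 = 2.0000, f(x_0) = -0.416147, coefficient = 1
x_1 = 2.2500, f(x_1) = -0.628174, coefficient = 2
x_2 = 2.5000, f(x_2) = -0.801144, coefficient = 2
x_3 = 2.7500, f(x_3) = -0.924302, coefficient = 2
x_4 = 3.0000, f(x_4) = -0.989992, coefficient = 2
x_5 = 3.2500, f(x_5) = -0.994130, coefficient = 2
x_6 = 3.5000, f(x_6) = -0.936457, coefficient = 1

I ≈ (0.250000/2) × -10.028087 = -1.253511
Exact value: -1.260081
Error: 0.006570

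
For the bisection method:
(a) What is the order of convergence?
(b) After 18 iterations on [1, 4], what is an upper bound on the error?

(a) Bisection has linear (order 1) convergence; the error is halved each step.

(b) Error bound = (b-a)/2^n = (4 - 1)/2^{18}
    = 3/2^{18}

(a) 1 (linear); (b) error ≤ 1.14e-05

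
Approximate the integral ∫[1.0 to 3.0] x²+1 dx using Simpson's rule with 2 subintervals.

f(x) = x²+1
a = 1.0, b = 3.0, n = 2
h = (b - a)/n = 1.000000

Simpson's rule: (h/3)[f(x₀) + 4f(x₁) + 2f(x₂) + ... + f(xₙ)]

x_0 = 1.0000, f(x_0) = 2.000000, coefficient = 1
x_1 = 2.0000, f(x_1) = 5.000000, coefficient = 4
x_2 = 3.0000, f(x_2) = 10.000000, coefficient = 1

I ≈ (1.000000/3) × 32.000000 = 10.666667
Exact value: 10.666667
Error: 0.000000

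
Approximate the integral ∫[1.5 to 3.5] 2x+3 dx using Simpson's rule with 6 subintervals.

f(x) = 2x+3
a = 1.5, b = 3.5, n = 6
h = (b - a)/n = 0.333333

Simpson's rule: (h/3)[f(x₀) + 4f(x₁) + 2f(x₂) + ... + f(xₙ)]

x_0 = 1.5000, f(x_0) = 6.000000, coefficient = 1
x_1 = 1.8333, f(x_1) = 6.666667, coefficient = 4
x_2 = 2.1667, f(x_2) = 7.333333, coefficient = 2
x_3 = 2.5000, f(x_3) = 8.000000, coefficient = 4
x_4 = 2.8333, f(x_4) = 8.666667, coefficient = 2
x_5 = 3.1667, f(x_5) = 9.333333, coefficient = 4
x_6 = 3.5000, f(x_6) = 10.000000, coefficient = 1

I ≈ (0.333333/3) × 144.000000 = 16.000000
Exact value: 16.000000
Error: 0.000000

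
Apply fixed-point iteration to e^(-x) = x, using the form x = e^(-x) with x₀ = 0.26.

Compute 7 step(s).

Equation: e^(-x) = x
Fixed-point form: x = e^(-x)
x₀ = 0.26

x_1 = g(0.260000) = 0.771052
x_2 = g(0.771052) = 0.462526
x_3 = g(0.462526) = 0.629691
x_4 = g(0.629691) = 0.532757
x_5 = g(0.532757) = 0.586985
x_6 = g(0.586985) = 0.556001
x_7 = g(0.556001) = 0.573498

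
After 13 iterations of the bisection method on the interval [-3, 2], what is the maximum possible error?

Bisection error bound: |error| ≤ (b-a)/2^n
|error| ≤ (2 - (-3))/2^13 = 5/2^13
|error| ≤ 0.0006103516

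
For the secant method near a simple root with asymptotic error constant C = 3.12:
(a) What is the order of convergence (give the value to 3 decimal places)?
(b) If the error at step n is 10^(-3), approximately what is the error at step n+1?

(a) Secant method has superlinear convergence with order φ = (1+√5)/2 ≈ 1.618.
    This means |e_{n+1}| ≈ C|e_n|^1.618.

(b) With |e_n| = 10^(-3) and C = 3.12:
    |e_{n+1}| ≈ 3.12 × (10^(-3))^1.618 = 3.12 × 10^(-4.85)

(a) ≈ 1.618 (golden ratio); (b) |e_{n+1}| ≈ 4.366e-05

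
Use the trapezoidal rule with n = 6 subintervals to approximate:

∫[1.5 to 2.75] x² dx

f(x) = x²
a = 1.5, b = 2.75, n = 6
h = (b - a)/n = 0.208333

Trapezoidal rule: (h/2)[f(x₀) + 2f(x₁) + 2f(x₂) + ... + f(xₙ)]

x_0 = 1.5000, f(x_0) = 2.250000, coefficient = 1
x_1 = 1.7083, f(x_1) = 2.918403, coefficient = 2
x_2 = 1.9167, f(x_2) = 3.673611, coefficient = 2
x_3 = 2.1250, f(x_3) = 4.515625, coefficient = 2
x_4 = 2.3333, f(x_4) = 5.444444, coefficient = 2
x_5 = 2.5417, f(x_5) = 6.460069, coefficient = 2
x_6 = 2.7500, f(x_6) = 7.562500, coefficient = 1

I ≈ (0.208333/2) × 55.836806 = 5.816334
Exact value: 5.807292
Error: 0.009042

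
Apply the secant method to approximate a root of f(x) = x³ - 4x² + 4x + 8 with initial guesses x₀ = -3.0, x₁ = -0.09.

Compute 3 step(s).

f(x) = x³ - 4x² + 4x + 8
x₀ = -3.0, x₁ = -0.09

Secant formula: x_{n+1} = x_n - f(x_n)(x_n - x_{n-1})/(f(x_n) - f(x_{n-1}))

Iteration 1:
  f(-3.000000) = -67.000000
  f(-0.090000) = 7.606871
  x_2 = -0.090000 - 7.606871×(-0.090000 - (-3.000000))/(7.606871 - (-67.000000))
       = -0.386702
Iteration 2:
  f(-0.090000) = 7.606871
  f(-0.386702) = 5.797213
  x_3 = -0.386702 - 5.797213×(-0.386702 - (-0.090000))/(5.797213 - 7.606871)
       = -1.337182
Iteration 3:
  f(-0.386702) = 5.797213
  f(-1.337182) = -6.891899
  x_4 = -1.337182 - (-6.891899)×(-1.337182 - (-0.386702))/(-6.891899 - 5.797213)
       = -0.820943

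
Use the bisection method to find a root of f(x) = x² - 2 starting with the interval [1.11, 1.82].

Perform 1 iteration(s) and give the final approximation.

f(x) = x² - 2
Initial interval: [1.11, 1.82]

Iteration 1:
  c_1 = (1.110000 + 1.820000)/2 = 1.465000
  f(c_1) = f(1.465000) = 0.146225
  f(a) × f(c) < 0, new interval: [1.110000, 1.465000]

After 1 iteration(s), the approximation is c_1 = 1.465000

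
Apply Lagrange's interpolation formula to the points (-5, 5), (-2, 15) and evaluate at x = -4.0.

Lagrange interpolation formula:
P(x) = Σ yᵢ × Lᵢ(x)
where Lᵢ(x) = Π_{j≠i} (x - xⱼ)/(xᵢ - xⱼ)

L_0(-4.0) = (-4.0 - (-2))/(-5 - (-2)) = 0.666667
L_1(-4.0) = (-4.0 - (-5))/(-2 - (-5)) = 0.333333

P(-4.0) = 5×L_0(-4.0) + 15×L_1(-4.0)
P(-4.0) = 8.333333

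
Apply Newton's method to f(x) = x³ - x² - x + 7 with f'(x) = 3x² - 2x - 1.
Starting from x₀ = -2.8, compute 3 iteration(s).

f(x) = x³ - x² - x + 7
f'(x) = 3x² - 2x - 1
x₀ = -2.8

Newton-Raphson formula: x_{n+1} = x_n - f(x_n)/f'(x_n)

Iteration 1:
  f(-2.800000) = -19.992000
  f'(-2.800000) = 28.120000
  x_1 = -2.800000 - (-19.992000)/28.120000 = -2.089047
Iteration 2:
  f(-2.089047) = -4.391916
  f'(-2.089047) = 16.270445
  x_2 = -2.089047 - (-4.391916)/16.270445 = -1.819115
Iteration 3:
  f(-1.819115) = -0.509840
  f'(-1.819115) = 12.565766
  x_3 = -1.819115 - (-0.509840)/12.565766 = -1.778541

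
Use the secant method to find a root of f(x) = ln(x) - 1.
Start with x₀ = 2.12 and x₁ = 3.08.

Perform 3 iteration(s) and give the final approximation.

f(x) = ln(x) - 1
x₀ = 2.12, x₁ = 3.08

Secant formula: x_{n+1} = x_n - f(x_n)(x_n - x_{n-1})/(f(x_n) - f(x_{n-1}))

Iteration 1:
  f(2.120000) = -0.248584
  f(3.080000) = 0.124930
  x_2 = 3.080000 - 0.124930×(3.080000 - 2.120000)/(0.124930 - (-0.248584))
       = 2.758907
Iteration 2:
  f(3.080000) = 0.124930
  f(2.758907) = 0.014835
  x_3 = 2.758907 - 0.014835×(2.758907 - 3.080000)/(0.014835 - 0.124930)
       = 2.715642
Iteration 3:
  f(2.758907) = 0.014835
  f(2.715642) = -0.000972
  x_4 = 2.715642 - (-0.000972)×(2.715642 - 2.758907)/(-0.000972 - 0.014835)
       = 2.718302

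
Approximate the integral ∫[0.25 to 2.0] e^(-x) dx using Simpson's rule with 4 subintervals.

f(x) = e^(-x)
a = 0.25, b = 2.0, n = 4
h = (b - a)/n = 0.437500

Simpson's rule: (h/3)[f(x₀) + 4f(x₁) + 2f(x₂) + ... + f(xₙ)]

x_0 = 0.2500, f(x_0) = 0.778801, coefficient = 1
x_1 = 0.6875, f(x_1) = 0.502832, coefficient = 4
x_2 = 1.1250, f(x_2) = 0.324652, coefficient = 2
x_3 = 1.5625, f(x_3) = 0.209611, coefficient = 4
x_4 = 2.0000, f(x_4) = 0.135335, coefficient = 1

I ≈ (0.437500/3) × 4.413213 = 0.643594
Exact value: 0.643465
Error: 0.000128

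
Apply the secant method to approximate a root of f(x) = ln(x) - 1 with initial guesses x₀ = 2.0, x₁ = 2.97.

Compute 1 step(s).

f(x) = ln(x) - 1
x₀ = 2.0, x₁ = 2.97

Secant formula: x_{n+1} = x_n - f(x_n)(x_n - x_{n-1})/(f(x_n) - f(x_{n-1}))

Iteration 1:
  f(2.000000) = -0.306853
  f(2.970000) = 0.088562
  x_2 = 2.970000 - 0.088562×(2.970000 - 2.000000)/(0.088562 - (-0.306853))
       = 2.752747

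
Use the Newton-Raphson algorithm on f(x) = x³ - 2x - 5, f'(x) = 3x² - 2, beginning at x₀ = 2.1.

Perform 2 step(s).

f(x) = x³ - 2x - 5
f'(x) = 3x² - 2
x₀ = 2.1

Newton-Raphson formula: x_{n+1} = x_n - f(x_n)/f'(x_n)

Iteration 1:
  f(2.100000) = 0.061000
  f'(2.100000) = 11.230000
  x_1 = 2.100000 - 0.061000/11.230000 = 2.094568
Iteration 2:
  f(2.094568) = 0.000186
  f'(2.094568) = 11.161647
  x_2 = 2.094568 - 0.000186/11.161647 = 2.094551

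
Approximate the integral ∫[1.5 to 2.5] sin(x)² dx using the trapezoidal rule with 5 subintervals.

f(x) = sin(x)²
a = 1.5, b = 2.5, n = 5
h = (b - a)/n = 0.200000

Trapezoidal rule: (h/2)[f(x₀) + 2f(x₁) + 2f(x₂) + ... + f(xₙ)]

x_0 = 1.5000, f(x_0) = 0.994996, coefficient = 1
x_1 = 1.7000, f(x_1) = 0.983399, coefficient = 2
x_2 = 1.9000, f(x_2) = 0.895484, coefficient = 2
x_3 = 2.1000, f(x_3) = 0.745130, coefficient = 2
x_4 = 2.3000, f(x_4) = 0.556076, coefficient = 2
x_5 = 2.5000, f(x_5) = 0.358169, coefficient = 1

I ≈ (0.200000/2) × 7.713344 = 0.771334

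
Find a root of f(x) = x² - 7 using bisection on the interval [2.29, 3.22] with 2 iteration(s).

f(x) = x² - 7
Initial interval: [2.29, 3.22]

Iteration 1:
  c_1 = (2.290000 + 3.220000)/2 = 2.755000
  f(c_1) = f(2.755000) = 0.590025
  f(a) × f(c) < 0, new interval: [2.290000, 2.755000]
Iteration 2:
  c_2 = (2.290000 + 2.755000)/2 = 2.522500
  f(c_2) = f(2.522500) = -0.636994
  f(a) × f(c) ≥ 0, new interval: [2.522500, 2.755000]

After 2 iteration(s), the approximation is c_2 = 2.522500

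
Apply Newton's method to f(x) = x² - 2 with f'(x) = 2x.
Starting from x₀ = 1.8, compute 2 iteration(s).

f(x) = x² - 2
f'(x) = 2x
x₀ = 1.8

Newton-Raphson formula: x_{n+1} = x_n - f(x_n)/f'(x_n)

Iteration 1:
  f(1.800000) = 1.240000
  f'(1.800000) = 3.600000
  x_1 = 1.800000 - 1.240000/3.600000 = 1.455556
Iteration 2:
  f(1.455556) = 0.118642
  f'(1.455556) = 2.911111
  x_2 = 1.455556 - 0.118642/2.911111 = 1.414801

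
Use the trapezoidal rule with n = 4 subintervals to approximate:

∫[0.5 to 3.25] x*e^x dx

f(x) = x*e^x
a = 0.5, b = 3.25, n = 4
h = (b - a)/n = 0.687500

Trapezoidal rule: (h/2)[f(x₀) + 2f(x₁) + 2f(x₂) + ... + f(xₙ)]

x_0 = 0.5000, f(x_0) = 0.824361, coefficient = 1
x_1 = 1.1875, f(x_1) = 3.893663, coefficient = 2
x_2 = 1.8750, f(x_2) = 12.226536, coefficient = 2
x_3 = 2.5625, f(x_3) = 33.231006, coefficient = 2
x_4 = 3.2500, f(x_4) = 83.818605, coefficient = 1

I ≈ (0.687500/2) × 183.345374 = 63.024972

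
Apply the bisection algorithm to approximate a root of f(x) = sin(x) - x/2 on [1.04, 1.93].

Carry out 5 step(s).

f(x) = sin(x) - x/2
Initial interval: [1.04, 1.93]

Iteration 1:
  c_1 = (1.040000 + 1.930000)/2 = 1.485000
  f(c_1) = f(1.485000) = 0.253822
  f(a) × f(c) ≥ 0, new interval: [1.485000, 1.930000]
Iteration 2:
  c_2 = (1.485000 + 1.930000)/2 = 1.707500
  f(c_2) = f(1.707500) = 0.136921
  f(a) × f(c) ≥ 0, new interval: [1.707500, 1.930000]
Iteration 3:
  c_3 = (1.707500 + 1.930000)/2 = 1.818750
  f(c_3) = f(1.818750) = 0.060042
  f(a) × f(c) ≥ 0, new interval: [1.818750, 1.930000]
Iteration 4:
  c_4 = (1.818750 + 1.930000)/2 = 1.874375
  f(c_4) = f(1.874375) = 0.017085
  f(a) × f(c) ≥ 0, new interval: [1.874375, 1.930000]
Iteration 5:
  c_5 = (1.874375 + 1.930000)/2 = 1.902188
  f(c_5) = f(1.902188) = -0.005503
  f(a) × f(c) < 0, new interval: [1.874375, 1.902188]

After 5 iteration(s), the approximation is c_5 = 1.902188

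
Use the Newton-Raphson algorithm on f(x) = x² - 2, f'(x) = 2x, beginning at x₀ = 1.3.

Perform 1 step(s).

f(x) = x² - 2
f'(x) = 2x
x₀ = 1.3

Newton-Raphson formula: x_{n+1} = x_n - f(x_n)/f'(x_n)

Iteration 1:
  f(1.300000) = -0.310000
  f'(1.300000) = 2.600000
  x_1 = 1.300000 - (-0.310000)/2.600000 = 1.419231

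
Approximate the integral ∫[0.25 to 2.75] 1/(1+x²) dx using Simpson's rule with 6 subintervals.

f(x) = 1/(1+x²)
a = 0.25, b = 2.75, n = 6
h = (b - a)/n = 0.416667

Simpson's rule: (h/3)[f(x₀) + 4f(x₁) + 2f(x₂) + ... + f(xₙ)]

x_0 = 0.2500, f(x_0) = 0.941176, coefficient = 1
x_1 = 0.6667, f(x_1) = 0.692308, coefficient = 4
x_2 = 1.0833, f(x_2) = 0.460064, coefficient = 2
x_3 = 1.5000, f(x_3) = 0.307692, coefficient = 4
x_4 = 1.9167, f(x_4) = 0.213967, coefficient = 2
x_5 = 2.3333, f(x_5) = 0.155172, coefficient = 4
x_6 = 2.7500, f(x_6) = 0.116788, coefficient = 1

I ≈ (0.416667/3) × 7.026717 = 0.975933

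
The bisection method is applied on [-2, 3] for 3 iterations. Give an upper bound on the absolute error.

Bisection error bound: |error| ≤ (b-a)/2^n
|error| ≤ (3 - (-2))/2^3 = 5/2^3
|error| ≤ 0.6250000000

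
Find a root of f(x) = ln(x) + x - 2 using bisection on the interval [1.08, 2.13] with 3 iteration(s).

f(x) = ln(x) + x - 2
Initial interval: [1.08, 2.13]

Iteration 1:
  c_1 = (1.080000 + 2.130000)/2 = 1.605000
  f(c_1) = f(1.605000) = 0.078124
  f(a) × f(c) < 0, new interval: [1.080000, 1.605000]
Iteration 2:
  c_2 = (1.080000 + 1.605000)/2 = 1.342500
  f(c_2) = f(1.342500) = -0.362966
  f(a) × f(c) ≥ 0, new interval: [1.342500, 1.605000]
Iteration 3:
  c_3 = (1.342500 + 1.605000)/2 = 1.473750
  f(c_3) = f(1.473750) = -0.138440
  f(a) × f(c) ≥ 0, new interval: [1.473750, 1.605000]

After 3 iteration(s), the approximation is c_3 = 1.473750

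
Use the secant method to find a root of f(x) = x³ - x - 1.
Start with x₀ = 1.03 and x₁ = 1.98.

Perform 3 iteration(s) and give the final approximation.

f(x) = x³ - x - 1
x₀ = 1.03, x₁ = 1.98

Secant formula: x_{n+1} = x_n - f(x_n)(x_n - x_{n-1})/(f(x_n) - f(x_{n-1}))

Iteration 1:
  f(1.030000) = -0.937273
  f(1.980000) = 4.782392
  x_2 = 1.980000 - 4.782392×(1.980000 - 1.030000)/(4.782392 - (-0.937273))
       = 1.185675
Iteration 2:
  f(1.980000) = 4.782392
  f(1.185675) = -0.518823
  x_3 = 1.185675 - (-0.518823)×(1.185675 - 1.980000)/(-0.518823 - 4.782392)
       = 1.263415
Iteration 3:
  f(1.185675) = -0.518823
  f(1.263415) = -0.246731
  x_4 = 1.263415 - (-0.246731)×(1.263415 - 1.185675)/(-0.246731 - (-0.518823))
       = 1.333908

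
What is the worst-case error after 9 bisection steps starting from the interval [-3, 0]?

Bisection error bound: |error| ≤ (b-a)/2^n
|error| ≤ (0 - (-3))/2^9 = 3/2^9
|error| ≤ 0.0058593750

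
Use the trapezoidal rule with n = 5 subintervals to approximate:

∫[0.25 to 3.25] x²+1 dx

f(x) = x²+1
a = 0.25, b = 3.25, n = 5
h = (b - a)/n = 0.600000

Trapezoidal rule: (h/2)[f(x₀) + 2f(x₁) + 2f(x₂) + ... + f(xₙ)]

x_0 = 0.2500, f(x_0) = 1.062500, coefficient = 1
x_1 = 0.8500, f(x_1) = 1.722500, coefficient = 2
x_2 = 1.4500, f(x_2) = 3.102500, coefficient = 2
x_3 = 2.0500, f(x_3) = 5.202500, coefficient = 2
x_4 = 2.6500, f(x_4) = 8.022500, coefficient = 2
x_5 = 3.2500, f(x_5) = 11.562500, coefficient = 1

I ≈ (0.600000/2) × 48.725000 = 14.617500
Exact value: 14.437500
Error: 0.180000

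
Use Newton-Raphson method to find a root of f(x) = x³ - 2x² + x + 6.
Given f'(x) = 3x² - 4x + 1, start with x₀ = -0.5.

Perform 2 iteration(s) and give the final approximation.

f(x) = x³ - 2x² + x + 6
f'(x) = 3x² - 4x + 1
x₀ = -0.5

Newton-Raphson formula: x_{n+1} = x_n - f(x_n)/f'(x_n)

Iteration 1:
  f(-0.500000) = 4.875000
  f'(-0.500000) = 3.750000
  x_1 = -0.500000 - 4.875000/3.750000 = -1.800000
Iteration 2:
  f(-1.800000) = -8.112000
  f'(-1.800000) = 17.920000
  x_2 = -1.800000 - (-8.112000)/17.920000 = -1.347321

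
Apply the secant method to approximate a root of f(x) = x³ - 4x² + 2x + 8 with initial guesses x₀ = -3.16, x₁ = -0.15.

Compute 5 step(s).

f(x) = x³ - 4x² + 2x + 8
x₀ = -3.16, x₁ = -0.15

Secant formula: x_{n+1} = x_n - f(x_n)(x_n - x_{n-1})/(f(x_n) - f(x_{n-1}))

Iteration 1:
  f(-3.160000) = -69.816896
  f(-0.150000) = 7.606625
  x_2 = -0.150000 - 7.606625×(-0.150000 - (-3.160000))/(7.606625 - (-69.816896))
       = -0.445723
Iteration 2:
  f(-0.150000) = 7.606625
  f(-0.445723) = 6.225325
  x_3 = -0.445723 - 6.225325×(-0.445723 - (-0.150000))/(6.225325 - 7.606625)
       = -1.778506
Iteration 3:
  f(-0.445723) = 6.225325
  f(-1.778506) = -13.834920
  x_4 = -1.778506 - (-13.834920)×(-1.778506 - (-0.445723))/(-13.834920 - 6.225325)
       = -0.859328
Iteration 4:
  f(-1.778506) = -13.834920
  f(-0.859328) = 2.693001
  x_5 = -0.859328 - 2.693001×(-0.859328 - (-1.778506))/(2.693001 - (-13.834920))
       = -1.009096
Iteration 5:
  f(-0.859328) = 2.693001
  f(-1.009096) = 0.881178
  x_6 = -1.009096 - 0.881178×(-1.009096 - (-0.859328))/(0.881178 - 2.693001)
       = -1.081935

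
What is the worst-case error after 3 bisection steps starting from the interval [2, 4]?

Bisection error bound: |error| ≤ (b-a)/2^n
|error| ≤ (4 - 2)/2^3 = 2/2^3
|error| ≤ 0.2500000000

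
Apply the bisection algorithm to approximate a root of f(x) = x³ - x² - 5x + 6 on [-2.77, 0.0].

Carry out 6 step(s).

f(x) = x³ - x² - 5x + 6
Initial interval: [-2.77, 0.0]

Iteration 1:
  c_1 = (-2.770000 + 0.000000)/2 = -1.385000
  f(c_1) = f(-1.385000) = 8.350033
  f(a) × f(c) < 0, new interval: [-2.770000, -1.385000]
Iteration 2:
  c_2 = (-2.770000 + (-1.385000))/2 = -2.077500
  f(c_2) = f(-2.077500) = 3.104991
  f(a) × f(c) < 0, new interval: [-2.770000, -2.077500]
Iteration 3:
  c_3 = (-2.770000 + (-2.077500))/2 = -2.423750
  f(c_3) = f(-2.423750) = -1.994289
  f(a) × f(c) ≥ 0, new interval: [-2.423750, -2.077500]
Iteration 4:
  c_4 = (-2.423750 + (-2.077500))/2 = -2.250625
  f(c_4) = f(-2.250625) = 0.787692
  f(a) × f(c) < 0, new interval: [-2.423750, -2.250625]
Iteration 5:
  c_5 = (-2.423750 + (-2.250625))/2 = -2.337188
  f(c_5) = f(-2.337188) = -0.543267
  f(a) × f(c) ≥ 0, new interval: [-2.337188, -2.250625]
Iteration 6:
  c_6 = (-2.337188 + (-2.250625))/2 = -2.293906
  f(c_6) = f(-2.293906) = 0.136977
  f(a) × f(c) < 0, new interval: [-2.337188, -2.293906]

After 6 iteration(s), the approximation is c_6 = -2.293906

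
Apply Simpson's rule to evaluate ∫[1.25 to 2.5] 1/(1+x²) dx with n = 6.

f(x) = 1/(1+x²)
a = 1.25, b = 2.5, n = 6
h = (b - a)/n = 0.208333

Simpson's rule: (h/3)[f(x₀) + 4f(x₁) + 2f(x₂) + ... + f(xₙ)]

x_0 = 1.2500, f(x_0) = 0.390244, coefficient = 1
x_1 = 1.4583, f(x_1) = 0.319822, coefficient = 4
x_2 = 1.6667, f(x_2) = 0.264706, coefficient = 2
x_3 = 1.8750, f(x_3) = 0.221453, coefficient = 4
x_4 = 2.0833, f(x_4) = 0.187256, coefficient = 2
x_5 = 2.2917, f(x_5) = 0.159956, coefficient = 4
x_6 = 2.5000, f(x_6) = 0.137931, coefficient = 1

I ≈ (0.208333/3) × 4.237024 = 0.294238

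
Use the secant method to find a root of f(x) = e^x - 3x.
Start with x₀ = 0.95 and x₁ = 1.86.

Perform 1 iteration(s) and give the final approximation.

f(x) = e^x - 3x
x₀ = 0.95, x₁ = 1.86

Secant formula: x_{n+1} = x_n - f(x_n)(x_n - x_{n-1})/(f(x_n) - f(x_{n-1}))

Iteration 1:
  f(0.950000) = -0.264290
  f(1.860000) = 0.843737
  x_2 = 1.860000 - 0.843737×(1.860000 - 0.950000)/(0.843737 - (-0.264290))
       = 1.167056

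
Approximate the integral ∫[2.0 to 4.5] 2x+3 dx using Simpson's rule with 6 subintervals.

f(x) = 2x+3
a = 2.0, b = 4.5, n = 6
h = (b - a)/n = 0.416667

Simpson's rule: (h/3)[f(x₀) + 4f(x₁) + 2f(x₂) + ... + f(xₙ)]

x_0 = 2.0000, f(x_0) = 7.000000, coefficient = 1
x_1 = 2.4167, f(x_1) = 7.833333, coefficient = 4
x_2 = 2.8333, f(x_2) = 8.666667, coefficient = 2
x_3 = 3.2500, f(x_3) = 9.500000, coefficient = 4
x_4 = 3.6667, f(x_4) = 10.333333, coefficient = 2
x_5 = 4.0833, f(x_5) = 11.166667, coefficient = 4
x_6 = 4.5000, f(x_6) = 12.000000, coefficient = 1

I ≈ (0.416667/3) × 171.000000 = 23.750000
Exact value: 23.750000
Error: 0.000000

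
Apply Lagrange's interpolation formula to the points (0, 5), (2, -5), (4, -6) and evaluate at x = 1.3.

Lagrange interpolation formula:
P(x) = Σ yᵢ × Lᵢ(x)
where Lᵢ(x) = Π_{j≠i} (x - xⱼ)/(xᵢ - xⱼ)

L_0(1.3) = (1.3 - 2)/(0 - 2) × (1.3 - 4)/(0 - 4) = 0.236250
L_1(1.3) = (1.3 - 0)/(2 - 0) × (1.3 - 4)/(2 - 4) = 0.877500
L_2(1.3) = (1.3 - 0)/(4 - 0) × (1.3 - 2)/(4 - 2) = -0.113750

P(1.3) = 5×L_0(1.3) + (-5)×L_1(1.3) + (-6)×L_2(1.3)
P(1.3) = -2.523750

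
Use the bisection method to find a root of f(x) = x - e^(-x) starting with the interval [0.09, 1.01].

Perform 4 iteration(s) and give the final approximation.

f(x) = x - e^(-x)
Initial interval: [0.09, 1.01]

Iteration 1:
  c_1 = (0.090000 + 1.010000)/2 = 0.550000
  f(c_1) = f(0.550000) = -0.026950
  f(a) × f(c) ≥ 0, new interval: [0.550000, 1.010000]
Iteration 2:
  c_2 = (0.550000 + 1.010000)/2 = 0.780000
  f(c_2) = f(0.780000) = 0.321594
  f(a) × f(c) < 0, new interval: [0.550000, 0.780000]
Iteration 3:
  c_3 = (0.550000 + 0.780000)/2 = 0.665000
  f(c_3) = f(0.665000) = 0.150726
  f(a) × f(c) < 0, new interval: [0.550000, 0.665000]
Iteration 4:
  c_4 = (0.550000 + 0.665000)/2 = 0.607500
  f(c_4) = f(0.607500) = 0.062789
  f(a) × f(c) < 0, new interval: [0.550000, 0.607500]

After 4 iteration(s), the approximation is c_4 = 0.607500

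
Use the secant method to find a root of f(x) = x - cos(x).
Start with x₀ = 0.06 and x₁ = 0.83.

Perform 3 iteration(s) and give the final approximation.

f(x) = x - cos(x)
x₀ = 0.06, x₁ = 0.83

Secant formula: x_{n+1} = x_n - f(x_n)(x_n - x_{n-1})/(f(x_n) - f(x_{n-1}))

Iteration 1:
  f(0.060000) = -0.938201
  f(0.830000) = 0.155124
  x_2 = 0.830000 - 0.155124×(0.830000 - 0.060000)/(0.155124 - (-0.938201))
       = 0.720750
Iteration 2:
  f(0.830000) = 0.155124
  f(0.720750) = -0.030561
  x_3 = 0.720750 - (-0.030561)×(0.720750 - 0.830000)/(-0.030561 - 0.155124)
       = 0.738731
Iteration 3:
  f(0.720750) = -0.030561
  f(0.738731) = -0.000593
  x_4 = 0.738731 - (-0.000593)×(0.738731 - 0.720750)/(-0.000593 - (-0.030561))
       = 0.739087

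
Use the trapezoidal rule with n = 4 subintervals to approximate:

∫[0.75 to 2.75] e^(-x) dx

f(x) = e^(-x)
a = 0.75, b = 2.75, n = 4
h = (b - a)/n = 0.500000

Trapezoidal rule: (h/2)[f(x₀) + 2f(x₁) + 2f(x₂) + ... + f(xₙ)]

x_0 = 0.7500, f(x_0) = 0.472367, coefficient = 1
x_1 = 1.2500, f(x_1) = 0.286505, coefficient = 2
x_2 = 1.7500, f(x_2) = 0.173774, coefficient = 2
x_3 = 2.2500, f(x_3) = 0.105399, coefficient = 2
x_4 = 2.7500, f(x_4) = 0.063928, coefficient = 1

I ≈ (0.500000/2) × 1.667650 = 0.416913
Exact value: 0.408439
Error: 0.008474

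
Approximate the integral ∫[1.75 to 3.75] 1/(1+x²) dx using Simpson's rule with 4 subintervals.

f(x) = 1/(1+x²)
a = 1.75, b = 3.75, n = 4
h = (b - a)/n = 0.500000

Simpson's rule: (h/3)[f(x₀) + 4f(x₁) + 2f(x₂) + ... + f(xₙ)]

x_0 = 1.7500, f(x_0) = 0.246154, coefficient = 1
x_1 = 2.2500, f(x_1) = 0.164948, coefficient = 4
x_2 = 2.7500, f(x_2) = 0.116788, coefficient = 2
x_3 = 3.2500, f(x_3) = 0.086486, coefficient = 4
x_4 = 3.7500, f(x_4) = 0.066390, coefficient = 1

I ≈ (0.500000/3) × 1.551860 = 0.258643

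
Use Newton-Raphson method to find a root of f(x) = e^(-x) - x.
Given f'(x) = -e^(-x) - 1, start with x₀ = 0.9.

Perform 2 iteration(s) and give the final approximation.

f(x) = e^(-x) - x
f'(x) = -e^(-x) - 1
x₀ = 0.9

Newton-Raphson formula: x_{n+1} = x_n - f(x_n)/f'(x_n)

Iteration 1:
  f(0.900000) = -0.493430
  f'(0.900000) = -1.406570
  x_1 = 0.900000 - (-0.493430)/(-1.406570) = 0.549196
Iteration 2:
  f(0.549196) = 0.028218
  f'(0.549196) = -1.577414
  x_2 = 0.549196 - 0.028218/(-1.577414) = 0.567085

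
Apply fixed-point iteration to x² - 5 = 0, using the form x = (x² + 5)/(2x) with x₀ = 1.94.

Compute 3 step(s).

Equation: x² - 5 = 0
Fixed-point form: x = (x² + 5)/(2x)
x₀ = 1.94

x_1 = g(1.940000) = 2.258660
x_2 = g(2.258660) = 2.236181
x_3 = g(2.236181) = 2.236068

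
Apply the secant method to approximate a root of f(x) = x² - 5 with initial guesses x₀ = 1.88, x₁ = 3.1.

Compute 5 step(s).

f(x) = x² - 5
x₀ = 1.88, x₁ = 3.1

Secant formula: x_{n+1} = x_n - f(x_n)(x_n - x_{n-1})/(f(x_n) - f(x_{n-1}))

Iteration 1:
  f(1.880000) = -1.465600
  f(3.100000) = 4.610000
  x_2 = 3.100000 - 4.610000×(3.100000 - 1.880000)/(4.610000 - (-1.465600))
       = 2.174297
Iteration 2:
  f(3.100000) = 4.610000
  f(2.174297) = -0.272432
  x_3 = 2.174297 - (-0.272432)×(2.174297 - 3.100000)/(-0.272432 - 4.610000)
       = 2.225950
Iteration 3:
  f(2.174297) = -0.272432
  f(2.225950) = -0.045147
  x_4 = 2.225950 - (-0.045147)×(2.225950 - 2.174297)/(-0.045147 - (-0.272432))
       = 2.236210
Iteration 4:
  f(2.225950) = -0.045147
  f(2.236210) = 0.000635
  x_5 = 2.236210 - 0.000635×(2.236210 - 2.225950)/(0.000635 - (-0.045147))
       = 2.236068
Iteration 5:
  f(2.236210) = 0.000635
  f(2.236068) = -0.000001
  x_6 = 2.236068 - (-0.000001)×(2.236068 - 2.236210)/(-0.000001 - 0.000635)
       = 2.236068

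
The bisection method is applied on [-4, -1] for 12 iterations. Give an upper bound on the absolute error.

Bisection error bound: |error| ≤ (b-a)/2^n
|error| ≤ (-1 - (-4))/2^12 = 3/2^12
|error| ≤ 0.0007324219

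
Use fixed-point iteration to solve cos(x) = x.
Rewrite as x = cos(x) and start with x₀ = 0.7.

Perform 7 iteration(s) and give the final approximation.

Equation: cos(x) = x
Fixed-point form: x = cos(x)
x₀ = 0.7

x_1 = g(0.700000) = 0.764842
x_2 = g(0.764842) = 0.721492
x_3 = g(0.721492) = 0.750821
x_4 = g(0.750821) = 0.731129
x_5 = g(0.731129) = 0.744421
x_6 = g(0.744421) = 0.735480
x_7 = g(0.735480) = 0.741509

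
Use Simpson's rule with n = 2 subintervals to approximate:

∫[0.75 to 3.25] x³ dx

f(x) = x³
a = 0.75, b = 3.25, n = 2
h = (b - a)/n = 1.250000

Simpson's rule: (h/3)[f(x₀) + 4f(x₁) + 2f(x₂) + ... + f(xₙ)]

x_0 = 0.7500, f(x_0) = 0.421875, coefficient = 1
x_1 = 2.0000, f(x_1) = 8.000000, coefficient = 4
x_2 = 3.2500, f(x_2) = 34.328125, coefficient = 1

I ≈ (1.250000/3) × 66.750000 = 27.812500
Exact value: 27.812500
Error: 0.000000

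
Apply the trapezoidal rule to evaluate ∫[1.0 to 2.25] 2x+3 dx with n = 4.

f(x) = 2x+3
a = 1.0, b = 2.25, n = 4
h = (b - a)/n = 0.312500

Trapezoidal rule: (h/2)[f(x₀) + 2f(x₁) + 2f(x₂) + ... + f(xₙ)]

x_0 = 1.0000, f(x_0) = 5.000000, coefficient = 1
x_1 = 1.3125, f(x_1) = 5.625000, coefficient = 2
x_2 = 1.6250, f(x_2) = 6.250000, coefficient = 2
x_3 = 1.9375, f(x_3) = 6.875000, coefficient = 2
x_4 = 2.2500, f(x_4) = 7.500000, coefficient = 1

I ≈ (0.312500/2) × 50.000000 = 7.812500
Exact value: 7.812500
Error: 0.000000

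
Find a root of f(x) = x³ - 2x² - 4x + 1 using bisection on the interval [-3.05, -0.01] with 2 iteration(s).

f(x) = x³ - 2x² - 4x + 1
Initial interval: [-3.05, -0.01]

Iteration 1:
  c_1 = (-3.050000 + (-0.010000))/2 = -1.530000
  f(c_1) = f(-1.530000) = -1.143377
  f(a) × f(c) ≥ 0, new interval: [-1.530000, -0.010000]
Iteration 2:
  c_2 = (-1.530000 + (-0.010000))/2 = -0.770000
  f(c_2) = f(-0.770000) = 2.437667
  f(a) × f(c) < 0, new interval: [-1.530000, -0.770000]

After 2 iteration(s), the approximation is c_2 = -0.770000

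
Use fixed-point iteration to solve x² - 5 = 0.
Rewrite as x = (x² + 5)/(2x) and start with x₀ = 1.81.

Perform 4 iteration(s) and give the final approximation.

Equation: x² - 5 = 0
Fixed-point form: x = (x² + 5)/(2x)
x₀ = 1.81

x_1 = g(1.810000) = 2.286215
x_2 = g(2.286215) = 2.236618
x_3 = g(2.236618) = 2.236068
x_4 = g(2.236068) = 2.236068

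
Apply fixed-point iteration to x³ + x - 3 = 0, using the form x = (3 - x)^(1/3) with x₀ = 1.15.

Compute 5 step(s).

Equation: x³ + x - 3 = 0
Fixed-point form: x = (3 - x)^(1/3)
x₀ = 1.15

x_1 = g(1.150000) = 1.227601
x_2 = g(1.227601) = 1.210191
x_3 = g(1.210191) = 1.214140
x_4 = g(1.214140) = 1.213247
x_5 = g(1.213247) = 1.213449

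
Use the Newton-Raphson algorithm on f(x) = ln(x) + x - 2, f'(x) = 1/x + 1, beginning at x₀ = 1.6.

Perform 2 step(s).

f(x) = ln(x) + x - 2
f'(x) = 1/x + 1
x₀ = 1.6

Newton-Raphson formula: x_{n+1} = x_n - f(x_n)/f'(x_n)

Iteration 1:
  f(1.600000) = 0.070004
  f'(1.600000) = 1.625000
  x_1 = 1.600000 - 0.070004/1.625000 = 1.556921
Iteration 2:
  f(1.556921) = -0.000369
  f'(1.556921) = 1.642293
  x_2 = 1.556921 - (-0.000369)/1.642293 = 1.557146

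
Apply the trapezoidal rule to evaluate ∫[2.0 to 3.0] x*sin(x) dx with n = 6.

f(x) = x*sin(x)
a = 2.0, b = 3.0, n = 6
h = (b - a)/n = 0.166667

Trapezoidal rule: (h/2)[f(x₀) + 2f(x₁) + 2f(x₂) + ... + f(xₙ)]

x_0 = 2.0000, f(x_0) = 1.818595, coefficient = 1
x_1 = 2.1667, f(x_1) = 1.793264, coefficient = 2
x_2 = 2.3333, f(x_2) = 1.687200, coefficient = 2
x_3 = 2.5000, f(x_3) = 1.496180, coefficient = 2
x_4 = 2.6667, f(x_4) = 1.219394, coefficient = 2
x_5 = 2.8333, f(x_5) = 0.859635, coefficient = 2
x_6 = 3.0000, f(x_6) = 0.423360, coefficient = 1

I ≈ (0.166667/2) × 16.353301 = 1.362775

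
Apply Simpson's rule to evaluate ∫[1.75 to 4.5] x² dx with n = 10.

f(x) = x²
a = 1.75, b = 4.5, n = 10
h = (b - a)/n = 0.275000

Simpson's rule: (h/3)[f(x₀) + 4f(x₁) + 2f(x₂) + ... + f(xₙ)]

x_0 = 1.7500, f(x_0) = 3.062500, coefficient = 1
x_1 = 2.0250, f(x_1) = 4.100625, coefficient = 4
x_2 = 2.3000, f(x_2) = 5.290000, coefficient = 2
x_3 = 2.5750, f(x_3) = 6.630625, coefficient = 4
x_4 = 2.8500, f(x_4) = 8.122500, coefficient = 2
x_5 = 3.1250, f(x_5) = 9.765625, coefficient = 4
x_6 = 3.4000, f(x_6) = 11.560000, coefficient = 2
x_7 = 3.6750, f(x_7) = 13.505625, coefficient = 4
x_8 = 3.9500, f(x_8) = 15.602500, coefficient = 2
x_9 = 4.2250, f(x_9) = 17.850625, coefficient = 4
x_10 = 4.5000, f(x_10) = 20.250000, coefficient = 1

I ≈ (0.275000/3) × 311.875000 = 28.588542
Exact value: 28.588542
Error: 0.000000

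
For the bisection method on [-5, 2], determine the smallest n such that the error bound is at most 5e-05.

We need (b-a)/2^n ≤ 5e-05
(2 - (-5))/2^n ≤ 5e-05
7/2^n ≤ 5e-05
2^n ≥ 140000
n ≥ log₂(140000) = 17.10
n ≥ 18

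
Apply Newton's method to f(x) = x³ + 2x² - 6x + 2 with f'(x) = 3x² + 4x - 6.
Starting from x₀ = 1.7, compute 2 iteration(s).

f(x) = x³ + 2x² - 6x + 2
f'(x) = 3x² + 4x - 6
x₀ = 1.7

Newton-Raphson formula: x_{n+1} = x_n - f(x_n)/f'(x_n)

Iteration 1:
  f(1.700000) = 2.493000
  f'(1.700000) = 9.470000
  x_1 = 1.700000 - 2.493000/9.470000 = 1.436748
Iteration 2:
  f(1.436748) = 0.473799
  f'(1.436748) = 5.939722
  x_2 = 1.436748 - 0.473799/5.939722 = 1.356980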